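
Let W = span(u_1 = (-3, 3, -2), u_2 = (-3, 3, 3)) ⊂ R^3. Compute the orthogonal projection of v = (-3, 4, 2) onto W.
proj_W(v) = (-7/2, 7/2, 2)

Set up U = [u_1 | ... | u_2] ∈ R^(3×2). The projector onto W = col(U) is P = U (U^T U)^(-1) U^T.
Compute U^T U =
  [22, 12]
  [12, 27],
and U^T v = (17, 27).
Solve U^T U · c = U^T v for the coefficients: c = (3/10, 13/15). The projection is proj_W(v) = U c.
Check: (v - proj_W(v)) · u_1 = 0  (should be 0).
Check: (v - proj_W(v)) · u_2 = 0  (should be 0).
Result: proj_W(v) = (-7/2, 7/2, 2).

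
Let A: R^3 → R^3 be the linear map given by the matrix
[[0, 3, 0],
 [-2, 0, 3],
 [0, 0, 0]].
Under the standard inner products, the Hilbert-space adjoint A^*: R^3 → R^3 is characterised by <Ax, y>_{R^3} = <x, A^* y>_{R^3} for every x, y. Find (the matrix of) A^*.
A^* = A^T =
[[0, -2, 0],
 [3, 0, 0],
 [0, 3, 0]]

For real matrices with standard dot products, the defining identity <Ax, y> = <x, A^* y> gives (Ax)^T y = x^T (A^*) y, i.e. x^T A^T y = x^T (A^*) y. Since this holds for all x, y, we must have A^* = A^T. Therefore
A^* =
[[0, -2, 0],
 [3, 0, 0],
 [0, 3, 0]].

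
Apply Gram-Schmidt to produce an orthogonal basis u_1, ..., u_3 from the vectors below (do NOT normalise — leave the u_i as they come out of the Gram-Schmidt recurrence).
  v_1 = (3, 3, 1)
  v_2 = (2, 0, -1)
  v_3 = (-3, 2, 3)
Orthogonal basis:
  u_1 = (3, 3, 1)
  u_2 = (23/19, -15/19, -24/19)
  u_3 = (-3/70, 1/14, -3/35)

Apply the Gram-Schmidt recurrence
  u_1 = v_1
  u_i = v_i − Σ_{j<i} ((v_i · u_j) / (u_j · u_j)) · u_j.

Step by step this gives:
  u_1 = (3, 3, 1)
  u_2 = (23/19, -15/19, -24/19)
  u_3 = (-3/70, 1/14, -3/35)

Orthogonality check:
  u_2 · u_1 = 0 (should be 0)
  u_3 · u_1 = 0 (should be 0)
  u_3 · u_2 = 0 (should be 0)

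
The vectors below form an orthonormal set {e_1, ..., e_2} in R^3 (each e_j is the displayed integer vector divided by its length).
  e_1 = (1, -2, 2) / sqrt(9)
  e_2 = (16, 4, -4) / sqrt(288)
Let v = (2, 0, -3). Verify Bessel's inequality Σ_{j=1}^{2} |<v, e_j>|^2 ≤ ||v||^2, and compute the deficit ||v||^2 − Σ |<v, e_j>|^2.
Σ |<v, e_j>|^2 = 17/2; ||v||^2 = 13; deficit = 9/2

Write each e_j = u_j / sqrt(<u_j, u_j>) where u_j is the displayed integer vector. Then <v, e_j> = <v, u_j> / sqrt(<u_j, u_j>), so |<v, e_j>|^2 = <v, u_j>^2 / <u_j, u_j>.
Coefficients: <v, e_1> = -4/sqrt(9), <v, e_2> = 44/sqrt(288).
Square and sum: Σ |<v, e_j>|^2 = 17/2.
Compute ||v||^2 = v·v = 13.
Deficit = 13 − 17/2 = 9/2 ≥ 0, confirming Bessel's inequality. (The deficit equals ||v − Σ <v,e_j> e_j||^2, the squared distance from v to span{e_j}.)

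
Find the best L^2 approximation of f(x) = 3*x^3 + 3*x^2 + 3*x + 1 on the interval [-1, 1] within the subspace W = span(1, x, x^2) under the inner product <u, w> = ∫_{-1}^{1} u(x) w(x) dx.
g(x) = 3*x^2 + 24*x/5 + 1

The best approximation g ∈ W is the orthogonal projection of f onto W. Writing g = a_0 + a_1 x + a_2 x^2, the coefficients solve the normal equations G · a = b where
  G_{ij} = <φ_i, φ_j> and b_i = <f, φ_i>, with φ_0 = 1, φ_1 = x, φ_2 = x^2.
G =
  [2, 0, 2/3]
  [0, 2/3, 0]
  [2/3, 0, 2/5],
b = (4, 16/5, 28/15).
Solving gives a_0 = 1, a_1 = 24/5, a_2 = 3, so
  g(x) = 3*x^2 + 24*x/5 + 1.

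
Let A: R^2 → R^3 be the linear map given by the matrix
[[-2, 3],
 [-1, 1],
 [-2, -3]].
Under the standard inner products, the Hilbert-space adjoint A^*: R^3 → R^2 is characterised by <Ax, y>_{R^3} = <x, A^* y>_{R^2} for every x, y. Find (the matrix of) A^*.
A^* = A^T =
[[-2, -1, -2],
 [3, 1, -3]]

For real matrices with standard dot products, the defining identity <Ax, y> = <x, A^* y> gives (Ax)^T y = x^T (A^*) y, i.e. x^T A^T y = x^T (A^*) y. Since this holds for all x, y, we must have A^* = A^T. Therefore
A^* =
[[-2, -1, -2],
 [3, 1, -3]].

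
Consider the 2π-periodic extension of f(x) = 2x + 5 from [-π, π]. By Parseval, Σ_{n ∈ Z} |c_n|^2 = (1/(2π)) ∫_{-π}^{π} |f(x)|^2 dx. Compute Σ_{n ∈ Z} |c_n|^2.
Σ |c_n|^2 = 4π^2/3 + 25

Expand and integrate term by term over [-π, π]:
  ∫ (2x)^2 dx = 4·(2π^3/3); ∫ 2·2·(5)·x dx = 0 (odd integrand); ∫ 5^2 dx = 25·2π.
So (1/(2π)) ∫_{-π}^{π} (2x + 5)^2 dx = 4π^2/3 + 25 = 4π^2/3 + 25.
Parseval ⇒ Σ |c_n|^2 = 4π^2/3 + 25.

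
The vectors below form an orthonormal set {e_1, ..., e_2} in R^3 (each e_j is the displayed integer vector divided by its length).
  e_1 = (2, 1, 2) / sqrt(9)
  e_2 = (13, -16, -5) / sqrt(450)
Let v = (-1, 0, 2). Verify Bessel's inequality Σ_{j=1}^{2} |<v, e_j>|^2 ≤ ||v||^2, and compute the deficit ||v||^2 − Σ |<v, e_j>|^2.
Σ |<v, e_j>|^2 = 81/50; ||v||^2 = 5; deficit = 169/50

Write each e_j = u_j / sqrt(<u_j, u_j>) where u_j is the displayed integer vector. Then <v, e_j> = <v, u_j> / sqrt(<u_j, u_j>), so |<v, e_j>|^2 = <v, u_j>^2 / <u_j, u_j>.
Coefficients: <v, e_1> = 2/sqrt(9), <v, e_2> = -23/sqrt(450).
Square and sum: Σ |<v, e_j>|^2 = 81/50.
Compute ||v||^2 = v·v = 5.
Deficit = 5 − 81/50 = 169/50 ≥ 0, confirming Bessel's inequality. (The deficit equals ||v − Σ <v,e_j> e_j||^2, the squared distance from v to span{e_j}.)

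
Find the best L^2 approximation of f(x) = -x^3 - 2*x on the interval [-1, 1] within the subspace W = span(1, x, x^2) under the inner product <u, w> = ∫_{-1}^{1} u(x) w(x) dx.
g(x) = -13*x/5

The best approximation g ∈ W is the orthogonal projection of f onto W. Writing g = a_0 + a_1 x + a_2 x^2, the coefficients solve the normal equations G · a = b where
  G_{ij} = <φ_i, φ_j> and b_i = <f, φ_i>, with φ_0 = 1, φ_1 = x, φ_2 = x^2.
G =
  [2, 0, 2/3]
  [0, 2/3, 0]
  [2/3, 0, 2/5],
b = (0, -26/15, 0).
Solving gives a_0 = 0, a_1 = -13/5, a_2 = 0, so
  g(x) = -13*x/5.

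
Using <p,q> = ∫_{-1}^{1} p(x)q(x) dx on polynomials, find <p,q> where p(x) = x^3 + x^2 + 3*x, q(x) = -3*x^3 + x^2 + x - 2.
<p,q> = -314/105

Expand the product: p(x)·q(x) = -3*x^6 - 2*x^5 - 7*x^4 + 2*x^3 + x^2 - 6*x.
∫_{-1}^{1} of each monomial x^k gives [2/(k+1) if k even, 0 if k odd]. Integrating term-by-term (or equivalently evaluating the antiderivative F(x) = -3*x^7/7 - x^6/3 - 7*x^5/5 + x^4/2 + x^3/3 - 3*x^2 at the endpoints):
  F(1) − F(−1) = -303/70 − (-281/210) = -314/105.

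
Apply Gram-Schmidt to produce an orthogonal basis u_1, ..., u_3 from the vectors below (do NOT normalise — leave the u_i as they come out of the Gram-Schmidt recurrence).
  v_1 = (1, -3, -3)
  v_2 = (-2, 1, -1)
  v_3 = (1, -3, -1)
Orthogonal basis:
  u_1 = (1, -3, -3)
  u_2 = (-36/19, 13/19, -25/19)
  u_3 = (-6/11, -7/11, 5/11)

Apply the Gram-Schmidt recurrence
  u_1 = v_1
  u_i = v_i − Σ_{j<i} ((v_i · u_j) / (u_j · u_j)) · u_j.

Step by step this gives:
  u_1 = (1, -3, -3)
  u_2 = (-36/19, 13/19, -25/19)
  u_3 = (-6/11, -7/11, 5/11)

Orthogonality check:
  u_2 · u_1 = 0 (should be 0)
  u_3 · u_1 = 0 (should be 0)
  u_3 · u_2 = 0 (should be 0)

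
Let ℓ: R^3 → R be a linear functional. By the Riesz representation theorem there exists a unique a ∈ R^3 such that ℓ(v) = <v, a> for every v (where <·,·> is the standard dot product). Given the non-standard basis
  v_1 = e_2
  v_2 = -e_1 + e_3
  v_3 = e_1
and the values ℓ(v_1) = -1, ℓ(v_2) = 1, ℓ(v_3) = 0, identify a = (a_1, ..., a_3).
a = (0, -1, 1)

Write a = (a_1, ..., a_3) in the standard basis. For each basis vector v_i, ℓ(v_i) = <v_i, a> is a linear equation in the a_j's. Collect the n equations into a matrix system V a = ℓ, where row i of V is v_i (expressed in the standard basis). Since V is invertible (lower-triangular with 1s on the diagonal, up to permutation), solve by back-substitution:
  V =
[[0, 1, 0],
 [-1, 0, 1],
 [1, 0, 0]]
  V a = (-1, 1, 0)
Solving gives a = (0, -1, 1).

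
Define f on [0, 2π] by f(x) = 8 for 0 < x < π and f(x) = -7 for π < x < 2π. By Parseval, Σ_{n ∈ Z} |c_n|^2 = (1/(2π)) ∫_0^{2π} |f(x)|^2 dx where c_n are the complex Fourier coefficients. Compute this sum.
Σ |c_n|^2 = 113/2

Parseval equates the L^2 energy of f (normalised by 1/(2π)) with the ℓ^2 sum of its Fourier coefficients: (1/(2π)) ∫_0^{2π} |f|^2 = Σ |c_n|^2.
Compute the left side: (1/(2π)) [∫_0^π 8^2 dx + ∫_π^{2π} (-7)^2 dx] = (1/(2π)) · (64π + 49π) = (64 + 49)/2 = 113/2.
So Σ_{n ∈ Z} |c_n|^2 = 113/2.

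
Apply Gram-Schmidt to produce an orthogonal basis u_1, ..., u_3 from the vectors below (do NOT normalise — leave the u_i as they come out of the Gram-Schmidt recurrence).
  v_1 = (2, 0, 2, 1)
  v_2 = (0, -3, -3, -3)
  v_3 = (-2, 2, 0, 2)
Orthogonal basis:
  u_1 = (2, 0, 2, 1)
  u_2 = (2, -3, -1, -2)
  u_3 = (0, -1/3, -1/3, 2/3)

Apply the Gram-Schmidt recurrence
  u_1 = v_1
  u_i = v_i − Σ_{j<i} ((v_i · u_j) / (u_j · u_j)) · u_j.

Step by step this gives:
  u_1 = (2, 0, 2, 1)
  u_2 = (2, -3, -1, -2)
  u_3 = (0, -1/3, -1/3, 2/3)

Orthogonality check:
  u_2 · u_1 = 0 (should be 0)
  u_3 · u_1 = 0 (should be 0)
  u_3 · u_2 = 0 (should be 0)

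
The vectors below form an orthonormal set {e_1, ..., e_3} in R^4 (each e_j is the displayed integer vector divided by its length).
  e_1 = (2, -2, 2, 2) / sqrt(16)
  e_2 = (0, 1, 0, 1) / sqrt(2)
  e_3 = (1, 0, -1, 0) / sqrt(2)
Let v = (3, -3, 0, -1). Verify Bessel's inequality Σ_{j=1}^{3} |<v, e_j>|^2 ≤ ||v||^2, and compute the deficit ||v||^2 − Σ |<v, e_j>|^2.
Σ |<v, e_j>|^2 = 75/4; ||v||^2 = 19; deficit = 1/4

Write each e_j = u_j / sqrt(<u_j, u_j>) where u_j is the displayed integer vector. Then <v, e_j> = <v, u_j> / sqrt(<u_j, u_j>), so |<v, e_j>|^2 = <v, u_j>^2 / <u_j, u_j>.
Coefficients: <v, e_1> = 10/sqrt(16), <v, e_2> = -4/sqrt(2), <v, e_3> = 3/sqrt(2).
Square and sum: Σ |<v, e_j>|^2 = 75/4.
Compute ||v||^2 = v·v = 19.
Deficit = 19 − 75/4 = 1/4 ≥ 0, confirming Bessel's inequality. (The deficit equals ||v − Σ <v,e_j> e_j||^2, the squared distance from v to span{e_j}.)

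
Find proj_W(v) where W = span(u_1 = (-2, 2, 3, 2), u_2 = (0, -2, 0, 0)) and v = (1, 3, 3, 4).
proj_W(v) = (-30/17, 3, 45/17, 30/17)

Set up U = [u_1 | ... | u_2] ∈ R^(4×2). The projector onto W = col(U) is P = U (U^T U)^(-1) U^T.
Compute U^T U =
  [21, -4]
  [-4, 4],
and U^T v = (21, -6).
Solve U^T U · c = U^T v for the coefficients: c = (15/17, -21/34). The projection is proj_W(v) = U c.
Check: (v - proj_W(v)) · u_1 = 0  (should be 0).
Check: (v - proj_W(v)) · u_2 = 0  (should be 0).
Result: proj_W(v) = (-30/17, 3, 45/17, 30/17).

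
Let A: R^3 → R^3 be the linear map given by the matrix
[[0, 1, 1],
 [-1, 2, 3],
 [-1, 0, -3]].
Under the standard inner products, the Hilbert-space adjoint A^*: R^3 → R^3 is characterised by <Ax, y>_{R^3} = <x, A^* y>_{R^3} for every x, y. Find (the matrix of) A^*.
A^* = A^T =
[[0, -1, -1],
 [1, 2, 0],
 [1, 3, -3]]

For real matrices with standard dot products, the defining identity <Ax, y> = <x, A^* y> gives (Ax)^T y = x^T (A^*) y, i.e. x^T A^T y = x^T (A^*) y. Since this holds for all x, y, we must have A^* = A^T. Therefore
A^* =
[[0, -1, -1],
 [1, 2, 0],
 [1, 3, -3]].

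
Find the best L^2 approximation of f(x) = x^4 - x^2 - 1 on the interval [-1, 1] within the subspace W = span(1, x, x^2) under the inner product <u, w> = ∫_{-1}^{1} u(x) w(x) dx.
g(x) = -x^2/7 - 38/35

The best approximation g ∈ W is the orthogonal projection of f onto W. Writing g = a_0 + a_1 x + a_2 x^2, the coefficients solve the normal equations G · a = b where
  G_{ij} = <φ_i, φ_j> and b_i = <f, φ_i>, with φ_0 = 1, φ_1 = x, φ_2 = x^2.
G =
  [2, 0, 2/3]
  [0, 2/3, 0]
  [2/3, 0, 2/5],
b = (-34/15, 0, -82/105).
Solving gives a_0 = -38/35, a_1 = 0, a_2 = -1/7, so
  g(x) = -x^2/7 - 38/35.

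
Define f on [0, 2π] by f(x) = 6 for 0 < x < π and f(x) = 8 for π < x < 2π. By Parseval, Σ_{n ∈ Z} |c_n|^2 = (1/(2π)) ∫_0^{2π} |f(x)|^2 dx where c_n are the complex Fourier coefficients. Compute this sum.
Σ |c_n|^2 = 50

Parseval equates the L^2 energy of f (normalised by 1/(2π)) with the ℓ^2 sum of its Fourier coefficients: (1/(2π)) ∫_0^{2π} |f|^2 = Σ |c_n|^2.
Compute the left side: (1/(2π)) [∫_0^π 6^2 dx + ∫_π^{2π} 8^2 dx] = (1/(2π)) · (36π + 64π) = (36 + 64)/2 = 50.
So Σ_{n ∈ Z} |c_n|^2 = 50.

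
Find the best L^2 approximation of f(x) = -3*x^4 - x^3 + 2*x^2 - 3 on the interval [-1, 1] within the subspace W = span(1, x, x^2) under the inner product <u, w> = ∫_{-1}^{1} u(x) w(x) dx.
g(x) = -4*x^2/7 - 3*x/5 - 96/35

The best approximation g ∈ W is the orthogonal projection of f onto W. Writing g = a_0 + a_1 x + a_2 x^2, the coefficients solve the normal equations G · a = b where
  G_{ij} = <φ_i, φ_j> and b_i = <f, φ_i>, with φ_0 = 1, φ_1 = x, φ_2 = x^2.
G =
  [2, 0, 2/3]
  [0, 2/3, 0]
  [2/3, 0, 2/5],
b = (-88/15, -2/5, -72/35).
Solving gives a_0 = -96/35, a_1 = -3/5, a_2 = -4/7, so
  g(x) = -4*x^2/7 - 3*x/5 - 96/35.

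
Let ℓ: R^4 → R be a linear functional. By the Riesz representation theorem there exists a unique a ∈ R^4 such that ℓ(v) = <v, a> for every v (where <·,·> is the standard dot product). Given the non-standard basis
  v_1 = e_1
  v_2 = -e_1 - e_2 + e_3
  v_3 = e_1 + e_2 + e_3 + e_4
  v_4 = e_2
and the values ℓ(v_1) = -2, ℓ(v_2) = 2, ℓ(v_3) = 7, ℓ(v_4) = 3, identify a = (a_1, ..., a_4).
a = (-2, 3, 3, 3)

Write a = (a_1, ..., a_4) in the standard basis. For each basis vector v_i, ℓ(v_i) = <v_i, a> is a linear equation in the a_j's. Collect the n equations into a matrix system V a = ℓ, where row i of V is v_i (expressed in the standard basis). Since V is invertible (lower-triangular with 1s on the diagonal, up to permutation), solve by back-substitution:
  V =
[[1, 0, 0, 0],
 [-1, -1, 1, 0],
 [1, 1, 1, 1],
 [0, 1, 0, 0]]
  V a = (-2, 2, 7, 3)
Solving gives a = (-2, 3, 3, 3).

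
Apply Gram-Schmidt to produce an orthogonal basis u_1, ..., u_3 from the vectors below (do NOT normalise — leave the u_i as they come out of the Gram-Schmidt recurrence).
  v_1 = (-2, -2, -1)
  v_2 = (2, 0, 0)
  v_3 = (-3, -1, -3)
Orthogonal basis:
  u_1 = (-2, -2, -1)
  u_2 = (10/9, -8/9, -4/9)
  u_3 = (0, 1, -2)

Apply the Gram-Schmidt recurrence
  u_1 = v_1
  u_i = v_i − Σ_{j<i} ((v_i · u_j) / (u_j · u_j)) · u_j.

Step by step this gives:
  u_1 = (-2, -2, -1)
  u_2 = (10/9, -8/9, -4/9)
  u_3 = (0, 1, -2)

Orthogonality check:
  u_2 · u_1 = 0 (should be 0)
  u_3 · u_1 = 0 (should be 0)
  u_3 · u_2 = 0 (should be 0)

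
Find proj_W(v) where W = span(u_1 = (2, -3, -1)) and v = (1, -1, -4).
proj_W(v) = (9/7, -27/14, -9/14)

Set up U = [u_1 | ... | u_1] ∈ R^(3×1). The projector onto W = col(U) is P = U (U^T U)^(-1) U^T.
Compute U^T U =
  [14],
and U^T v = (9).
Solve U^T U · c = U^T v for the coefficients: c = (9/14). The projection is proj_W(v) = U c.
Check: (v - proj_W(v)) · u_1 = 0  (should be 0).
Result: proj_W(v) = (9/7, -27/14, -9/14).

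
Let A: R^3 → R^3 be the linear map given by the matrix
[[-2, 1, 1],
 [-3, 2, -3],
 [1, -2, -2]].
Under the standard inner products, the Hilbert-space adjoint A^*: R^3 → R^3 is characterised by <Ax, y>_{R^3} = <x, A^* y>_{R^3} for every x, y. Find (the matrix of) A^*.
A^* = A^T =
[[-2, -3, 1],
 [1, 2, -2],
 [1, -3, -2]]

For real matrices with standard dot products, the defining identity <Ax, y> = <x, A^* y> gives (Ax)^T y = x^T (A^*) y, i.e. x^T A^T y = x^T (A^*) y. Since this holds for all x, y, we must have A^* = A^T. Therefore
A^* =
[[-2, -3, 1],
 [1, 2, -2],
 [1, -3, -2]].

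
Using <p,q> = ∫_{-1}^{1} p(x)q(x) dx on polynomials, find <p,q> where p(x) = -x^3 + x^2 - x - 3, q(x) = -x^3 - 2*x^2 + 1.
<p,q> = -152/105

Expand the product: p(x)·q(x) = x^6 + x^5 - x^4 + 4*x^3 + 7*x^2 - x - 3.
∫_{-1}^{1} of each monomial x^k gives [2/(k+1) if k even, 0 if k odd]. Integrating term-by-term (or equivalently evaluating the antiderivative F(x) = x^7/7 + x^6/6 - x^5/5 + x^4 + 7*x^3/3 - x^2/2 - 3*x at the endpoints):
  F(1) − F(−1) = -2/35 − (146/105) = -152/105.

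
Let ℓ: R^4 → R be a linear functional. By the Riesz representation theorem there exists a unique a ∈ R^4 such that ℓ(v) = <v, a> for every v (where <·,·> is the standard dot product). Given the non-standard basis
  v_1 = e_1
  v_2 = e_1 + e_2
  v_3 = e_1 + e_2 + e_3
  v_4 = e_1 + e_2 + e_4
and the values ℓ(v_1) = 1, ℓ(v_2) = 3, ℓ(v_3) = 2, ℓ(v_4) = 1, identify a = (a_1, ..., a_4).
a = (1, 2, -1, -2)

Write a = (a_1, ..., a_4) in the standard basis. For each basis vector v_i, ℓ(v_i) = <v_i, a> is a linear equation in the a_j's. Collect the n equations into a matrix system V a = ℓ, where row i of V is v_i (expressed in the standard basis). Since V is invertible (lower-triangular with 1s on the diagonal, up to permutation), solve by back-substitution:
  V =
[[1, 0, 0, 0],
 [1, 1, 0, 0],
 [1, 1, 1, 0],
 [1, 1, 0, 1]]
  V a = (1, 3, 2, 1)
Solving gives a = (1, 2, -1, -2).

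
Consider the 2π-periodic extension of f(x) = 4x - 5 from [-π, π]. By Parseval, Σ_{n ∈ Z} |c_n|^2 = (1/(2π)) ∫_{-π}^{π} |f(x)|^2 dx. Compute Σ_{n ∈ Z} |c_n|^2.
Σ |c_n|^2 = 16π^2/3 + 25

Expand and integrate term by term over [-π, π]:
  ∫ (4x)^2 dx = 16·(2π^3/3); ∫ 2·4·(-5)·x dx = 0 (odd integrand); ∫ (-5)^2 dx = 25·2π.
So (1/(2π)) ∫_{-π}^{π} (4x - 5)^2 dx = 16π^2/3 + 25 = 16π^2/3 + 25.
Parseval ⇒ Σ |c_n|^2 = 16π^2/3 + 25.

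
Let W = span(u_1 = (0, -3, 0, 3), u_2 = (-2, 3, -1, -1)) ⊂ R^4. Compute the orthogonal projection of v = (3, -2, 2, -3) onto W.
proj_W(v) = (26/7, -19/14, 13/7, -33/14)

Set up U = [u_1 | ... | u_2] ∈ R^(4×2). The projector onto W = col(U) is P = U (U^T U)^(-1) U^T.
Compute U^T U =
  [18, -12]
  [-12, 15],
and U^T v = (-3, -11).
Solve U^T U · c = U^T v for the coefficients: c = (-59/42, -13/7). The projection is proj_W(v) = U c.
Check: (v - proj_W(v)) · u_1 = 0  (should be 0).
Check: (v - proj_W(v)) · u_2 = 0  (should be 0).
Result: proj_W(v) = (26/7, -19/14, 13/7, -33/14).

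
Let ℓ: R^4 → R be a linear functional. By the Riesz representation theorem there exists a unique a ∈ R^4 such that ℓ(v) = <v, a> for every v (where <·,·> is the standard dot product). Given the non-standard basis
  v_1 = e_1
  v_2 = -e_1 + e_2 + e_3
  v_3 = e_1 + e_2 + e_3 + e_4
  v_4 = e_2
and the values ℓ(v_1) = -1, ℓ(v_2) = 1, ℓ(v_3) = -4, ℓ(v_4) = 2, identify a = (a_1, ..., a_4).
a = (-1, 2, -2, -3)

Write a = (a_1, ..., a_4) in the standard basis. For each basis vector v_i, ℓ(v_i) = <v_i, a> is a linear equation in the a_j's. Collect the n equations into a matrix system V a = ℓ, where row i of V is v_i (expressed in the standard basis). Since V is invertible (lower-triangular with 1s on the diagonal, up to permutation), solve by back-substitution:
  V =
[[1, 0, 0, 0],
 [-1, 1, 1, 0],
 [1, 1, 1, 1],
 [0, 1, 0, 0]]
  V a = (-1, 1, -4, 2)
Solving gives a = (-1, 2, -2, -3).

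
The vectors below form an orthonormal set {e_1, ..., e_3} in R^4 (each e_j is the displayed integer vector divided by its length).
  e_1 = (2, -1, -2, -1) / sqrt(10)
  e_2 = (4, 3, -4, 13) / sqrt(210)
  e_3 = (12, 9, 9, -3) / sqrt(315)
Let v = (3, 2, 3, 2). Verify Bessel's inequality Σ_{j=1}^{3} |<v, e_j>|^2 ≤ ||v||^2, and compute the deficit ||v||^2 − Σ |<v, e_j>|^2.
Σ |<v, e_j>|^2 = 73/3; ||v||^2 = 26; deficit = 5/3

Write each e_j = u_j / sqrt(<u_j, u_j>) where u_j is the displayed integer vector. Then <v, e_j> = <v, u_j> / sqrt(<u_j, u_j>), so |<v, e_j>|^2 = <v, u_j>^2 / <u_j, u_j>.
Coefficients: <v, e_1> = -4/sqrt(10), <v, e_2> = 32/sqrt(210), <v, e_3> = 75/sqrt(315).
Square and sum: Σ |<v, e_j>|^2 = 73/3.
Compute ||v||^2 = v·v = 26.
Deficit = 26 − 73/3 = 5/3 ≥ 0, confirming Bessel's inequality. (The deficit equals ||v − Σ <v,e_j> e_j||^2, the squared distance from v to span{e_j}.)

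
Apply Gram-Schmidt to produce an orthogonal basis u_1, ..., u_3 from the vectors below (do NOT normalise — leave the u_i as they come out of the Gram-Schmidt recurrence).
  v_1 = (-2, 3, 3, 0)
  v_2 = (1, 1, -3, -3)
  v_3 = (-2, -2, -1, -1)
Orthogonal basis:
  u_1 = (-2, 3, 3, 0)
  u_2 = (3/11, 23/11, -21/11, -3)
  u_3 = (-231/94, -63/47, -14/47, -91/94)

Apply the Gram-Schmidt recurrence
  u_1 = v_1
  u_i = v_i − Σ_{j<i} ((v_i · u_j) / (u_j · u_j)) · u_j.

Step by step this gives:
  u_1 = (-2, 3, 3, 0)
  u_2 = (3/11, 23/11, -21/11, -3)
  u_3 = (-231/94, -63/47, -14/47, -91/94)

Orthogonality check:
  u_2 · u_1 = 0 (should be 0)
  u_3 · u_1 = 0 (should be 0)
  u_3 · u_2 = 0 (should be 0)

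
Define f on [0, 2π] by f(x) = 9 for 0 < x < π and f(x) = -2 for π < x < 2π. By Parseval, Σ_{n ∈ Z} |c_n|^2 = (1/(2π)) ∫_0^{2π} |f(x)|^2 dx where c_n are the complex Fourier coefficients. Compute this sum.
Σ |c_n|^2 = 85/2

Parseval equates the L^2 energy of f (normalised by 1/(2π)) with the ℓ^2 sum of its Fourier coefficients: (1/(2π)) ∫_0^{2π} |f|^2 = Σ |c_n|^2.
Compute the left side: (1/(2π)) [∫_0^π 9^2 dx + ∫_π^{2π} (-2)^2 dx] = (1/(2π)) · (81π + 4π) = (81 + 4)/2 = 85/2.
So Σ_{n ∈ Z} |c_n|^2 = 85/2.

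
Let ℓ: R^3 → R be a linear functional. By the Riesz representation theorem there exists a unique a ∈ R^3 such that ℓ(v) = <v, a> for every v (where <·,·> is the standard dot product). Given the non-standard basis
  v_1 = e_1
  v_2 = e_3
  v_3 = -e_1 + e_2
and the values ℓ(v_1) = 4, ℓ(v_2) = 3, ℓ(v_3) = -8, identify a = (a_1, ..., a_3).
a = (4, -4, 3)

Write a = (a_1, ..., a_3) in the standard basis. For each basis vector v_i, ℓ(v_i) = <v_i, a> is a linear equation in the a_j's. Collect the n equations into a matrix system V a = ℓ, where row i of V is v_i (expressed in the standard basis). Since V is invertible (lower-triangular with 1s on the diagonal, up to permutation), solve by back-substitution:
  V =
[[1, 0, 0],
 [0, 0, 1],
 [-1, 1, 0]]
  V a = (4, 3, -8)
Solving gives a = (4, -4, 3).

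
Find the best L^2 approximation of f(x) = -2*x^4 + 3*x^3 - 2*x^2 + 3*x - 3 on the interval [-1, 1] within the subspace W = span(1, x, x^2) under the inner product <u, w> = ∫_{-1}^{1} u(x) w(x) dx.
g(x) = -26*x^2/7 + 24*x/5 - 99/35

The best approximation g ∈ W is the orthogonal projection of f onto W. Writing g = a_0 + a_1 x + a_2 x^2, the coefficients solve the normal equations G · a = b where
  G_{ij} = <φ_i, φ_j> and b_i = <f, φ_i>, with φ_0 = 1, φ_1 = x, φ_2 = x^2.
G =
  [2, 0, 2/3]
  [0, 2/3, 0]
  [2/3, 0, 2/5],
b = (-122/15, 16/5, -118/35).
Solving gives a_0 = -99/35, a_1 = 24/5, a_2 = -26/7, so
  g(x) = -26*x^2/7 + 24*x/5 - 99/35.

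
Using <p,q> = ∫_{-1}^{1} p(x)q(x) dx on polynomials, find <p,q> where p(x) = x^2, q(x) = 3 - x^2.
<p,q> = 8/5

Expand the product: p(x)·q(x) = -x^4 + 3*x^2.
∫_{-1}^{1} of each monomial x^k gives [2/(k+1) if k even, 0 if k odd]. Integrating term-by-term (or equivalently evaluating the antiderivative F(x) = -x^5/5 + x^3 at the endpoints):
  F(1) − F(−1) = 4/5 − (-4/5) = 8/5.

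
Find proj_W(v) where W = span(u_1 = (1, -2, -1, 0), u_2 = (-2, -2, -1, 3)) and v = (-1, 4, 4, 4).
proj_W(v) = (-38/11, 42/11, 21/11, 17/11)

Set up U = [u_1 | ... | u_2] ∈ R^(4×2). The projector onto W = col(U) is P = U (U^T U)^(-1) U^T.
Compute U^T U =
  [6, 3]
  [3, 18],
and U^T v = (-13, 2).
Solve U^T U · c = U^T v for the coefficients: c = (-80/33, 17/33). The projection is proj_W(v) = U c.
Check: (v - proj_W(v)) · u_1 = 0  (should be 0).
Check: (v - proj_W(v)) · u_2 = 0  (should be 0).
Result: proj_W(v) = (-38/11, 42/11, 21/11, 17/11).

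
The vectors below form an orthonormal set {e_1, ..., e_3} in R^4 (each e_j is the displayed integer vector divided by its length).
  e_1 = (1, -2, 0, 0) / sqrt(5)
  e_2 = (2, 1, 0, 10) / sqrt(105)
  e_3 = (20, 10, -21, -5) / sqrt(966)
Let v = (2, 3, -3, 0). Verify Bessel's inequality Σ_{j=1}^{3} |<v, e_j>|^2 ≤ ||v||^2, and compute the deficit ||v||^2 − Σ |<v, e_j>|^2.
Σ |<v, e_j>|^2 = 1011/46; ||v||^2 = 22; deficit = 1/46

Write each e_j = u_j / sqrt(<u_j, u_j>) where u_j is the displayed integer vector. Then <v, e_j> = <v, u_j> / sqrt(<u_j, u_j>), so |<v, e_j>|^2 = <v, u_j>^2 / <u_j, u_j>.
Coefficients: <v, e_1> = -4/sqrt(5), <v, e_2> = 7/sqrt(105), <v, e_3> = 133/sqrt(966).
Square and sum: Σ |<v, e_j>|^2 = 1011/46.
Compute ||v||^2 = v·v = 22.
Deficit = 22 − 1011/46 = 1/46 ≥ 0, confirming Bessel's inequality. (The deficit equals ||v − Σ <v,e_j> e_j||^2, the squared distance from v to span{e_j}.)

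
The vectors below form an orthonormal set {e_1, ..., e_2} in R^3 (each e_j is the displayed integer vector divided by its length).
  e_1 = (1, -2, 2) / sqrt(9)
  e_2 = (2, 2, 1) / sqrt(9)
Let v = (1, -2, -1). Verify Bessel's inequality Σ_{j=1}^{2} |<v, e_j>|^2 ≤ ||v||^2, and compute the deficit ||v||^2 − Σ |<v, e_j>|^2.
Σ |<v, e_j>|^2 = 2; ||v||^2 = 6; deficit = 4

Write each e_j = u_j / sqrt(<u_j, u_j>) where u_j is the displayed integer vector. Then <v, e_j> = <v, u_j> / sqrt(<u_j, u_j>), so |<v, e_j>|^2 = <v, u_j>^2 / <u_j, u_j>.
Coefficients: <v, e_1> = 3/sqrt(9), <v, e_2> = -3/sqrt(9).
Square and sum: Σ |<v, e_j>|^2 = 2.
Compute ||v||^2 = v·v = 6.
Deficit = 6 − 2 = 4 ≥ 0, confirming Bessel's inequality. (The deficit equals ||v − Σ <v,e_j> e_j||^2, the squared distance from v to span{e_j}.)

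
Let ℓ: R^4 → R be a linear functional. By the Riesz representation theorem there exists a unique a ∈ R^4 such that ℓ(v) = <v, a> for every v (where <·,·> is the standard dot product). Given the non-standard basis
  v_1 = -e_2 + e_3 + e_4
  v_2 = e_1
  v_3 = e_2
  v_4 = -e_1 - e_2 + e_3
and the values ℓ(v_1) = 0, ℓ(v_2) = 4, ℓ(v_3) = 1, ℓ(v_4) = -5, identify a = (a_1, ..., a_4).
a = (4, 1, 0, 1)

Write a = (a_1, ..., a_4) in the standard basis. For each basis vector v_i, ℓ(v_i) = <v_i, a> is a linear equation in the a_j's. Collect the n equations into a matrix system V a = ℓ, where row i of V is v_i (expressed in the standard basis). Since V is invertible (lower-triangular with 1s on the diagonal, up to permutation), solve by back-substitution:
  V =
[[0, -1, 1, 1],
 [1, 0, 0, 0],
 [0, 1, 0, 0],
 [-1, -1, 1, 0]]
  V a = (0, 4, 1, -5)
Solving gives a = (4, 1, 0, 1).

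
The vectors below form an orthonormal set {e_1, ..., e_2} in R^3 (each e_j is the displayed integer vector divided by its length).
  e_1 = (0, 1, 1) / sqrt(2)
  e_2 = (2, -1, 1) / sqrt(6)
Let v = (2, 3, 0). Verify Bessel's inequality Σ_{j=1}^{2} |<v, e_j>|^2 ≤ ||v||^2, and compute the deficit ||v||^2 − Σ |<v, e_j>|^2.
Σ |<v, e_j>|^2 = 14/3; ||v||^2 = 13; deficit = 25/3

Write each e_j = u_j / sqrt(<u_j, u_j>) where u_j is the displayed integer vector. Then <v, e_j> = <v, u_j> / sqrt(<u_j, u_j>), so |<v, e_j>|^2 = <v, u_j>^2 / <u_j, u_j>.
Coefficients: <v, e_1> = 3/sqrt(2), <v, e_2> = 1/sqrt(6).
Square and sum: Σ |<v, e_j>|^2 = 14/3.
Compute ||v||^2 = v·v = 13.
Deficit = 13 − 14/3 = 25/3 ≥ 0, confirming Bessel's inequality. (The deficit equals ||v − Σ <v,e_j> e_j||^2, the squared distance from v to span{e_j}.)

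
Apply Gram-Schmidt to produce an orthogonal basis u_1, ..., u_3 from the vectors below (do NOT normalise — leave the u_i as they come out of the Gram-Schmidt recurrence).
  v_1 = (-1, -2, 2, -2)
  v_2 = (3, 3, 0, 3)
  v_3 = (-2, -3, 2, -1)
Orthogonal basis:
  u_1 = (-1, -2, 2, -2)
  u_2 = (24/13, 9/13, 30/13, 9/13)
  u_3 = (-4/7, -5/7, 2/7, 9/7)

Apply the Gram-Schmidt recurrence
  u_1 = v_1
  u_i = v_i − Σ_{j<i} ((v_i · u_j) / (u_j · u_j)) · u_j.

Step by step this gives:
  u_1 = (-1, -2, 2, -2)
  u_2 = (24/13, 9/13, 30/13, 9/13)
  u_3 = (-4/7, -5/7, 2/7, 9/7)

Orthogonality check:
  u_2 · u_1 = 0 (should be 0)
  u_3 · u_1 = 0 (should be 0)
  u_3 · u_2 = 0 (should be 0)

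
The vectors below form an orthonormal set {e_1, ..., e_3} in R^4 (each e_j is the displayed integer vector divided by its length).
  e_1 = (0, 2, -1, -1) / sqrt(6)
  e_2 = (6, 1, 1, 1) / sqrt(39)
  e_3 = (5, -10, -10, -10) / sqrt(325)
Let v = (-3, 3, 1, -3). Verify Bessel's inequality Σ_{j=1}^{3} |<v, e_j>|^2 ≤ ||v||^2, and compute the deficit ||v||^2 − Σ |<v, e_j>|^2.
Σ |<v, e_j>|^2 = 20; ||v||^2 = 28; deficit = 8

Write each e_j = u_j / sqrt(<u_j, u_j>) where u_j is the displayed integer vector. Then <v, e_j> = <v, u_j> / sqrt(<u_j, u_j>), so |<v, e_j>|^2 = <v, u_j>^2 / <u_j, u_j>.
Coefficients: <v, e_1> = 8/sqrt(6), <v, e_2> = -17/sqrt(39), <v, e_3> = -25/sqrt(325).
Square and sum: Σ |<v, e_j>|^2 = 20.
Compute ||v||^2 = v·v = 28.
Deficit = 28 − 20 = 8 ≥ 0, confirming Bessel's inequality. (The deficit equals ||v − Σ <v,e_j> e_j||^2, the squared distance from v to span{e_j}.)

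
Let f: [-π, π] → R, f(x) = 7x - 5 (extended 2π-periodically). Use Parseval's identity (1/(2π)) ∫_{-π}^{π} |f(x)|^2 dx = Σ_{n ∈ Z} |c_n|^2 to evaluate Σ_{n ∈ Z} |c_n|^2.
Σ |c_n|^2 = 49π^2/3 + 25

Expand and integrate term by term over [-π, π]:
  ∫ (7x)^2 dx = 49·(2π^3/3); ∫ 2·7·(-5)·x dx = 0 (odd integrand); ∫ (-5)^2 dx = 25·2π.
So (1/(2π)) ∫_{-π}^{π} (7x - 5)^2 dx = 49π^2/3 + 25 = 49π^2/3 + 25.
Parseval ⇒ Σ |c_n|^2 = 49π^2/3 + 25.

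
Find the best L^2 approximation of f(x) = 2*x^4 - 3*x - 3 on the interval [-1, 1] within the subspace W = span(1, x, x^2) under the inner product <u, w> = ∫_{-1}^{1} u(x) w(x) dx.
g(x) = 12*x^2/7 - 3*x - 111/35

The best approximation g ∈ W is the orthogonal projection of f onto W. Writing g = a_0 + a_1 x + a_2 x^2, the coefficients solve the normal equations G · a = b where
  G_{ij} = <φ_i, φ_j> and b_i = <f, φ_i>, with φ_0 = 1, φ_1 = x, φ_2 = x^2.
G =
  [2, 0, 2/3]
  [0, 2/3, 0]
  [2/3, 0, 2/5],
b = (-26/5, -2, -10/7).
Solving gives a_0 = -111/35, a_1 = -3, a_2 = 12/7, so
  g(x) = 12*x^2/7 - 3*x - 111/35.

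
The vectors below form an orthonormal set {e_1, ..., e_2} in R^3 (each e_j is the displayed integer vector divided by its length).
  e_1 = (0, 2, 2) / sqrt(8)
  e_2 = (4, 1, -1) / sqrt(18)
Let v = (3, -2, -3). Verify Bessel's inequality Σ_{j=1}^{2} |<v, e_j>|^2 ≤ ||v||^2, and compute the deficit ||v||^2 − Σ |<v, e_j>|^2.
Σ |<v, e_j>|^2 = 197/9; ||v||^2 = 22; deficit = 1/9

Write each e_j = u_j / sqrt(<u_j, u_j>) where u_j is the displayed integer vector. Then <v, e_j> = <v, u_j> / sqrt(<u_j, u_j>), so |<v, e_j>|^2 = <v, u_j>^2 / <u_j, u_j>.
Coefficients: <v, e_1> = -10/sqrt(8), <v, e_2> = 13/sqrt(18).
Square and sum: Σ |<v, e_j>|^2 = 197/9.
Compute ||v||^2 = v·v = 22.
Deficit = 22 − 197/9 = 1/9 ≥ 0, confirming Bessel's inequality. (The deficit equals ||v − Σ <v,e_j> e_j||^2, the squared distance from v to span{e_j}.)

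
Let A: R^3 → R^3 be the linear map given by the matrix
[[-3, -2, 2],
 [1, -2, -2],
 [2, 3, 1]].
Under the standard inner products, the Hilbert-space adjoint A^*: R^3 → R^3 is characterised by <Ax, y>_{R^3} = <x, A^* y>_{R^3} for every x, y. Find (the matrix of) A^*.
A^* = A^T =
[[-3, 1, 2],
 [-2, -2, 3],
 [2, -2, 1]]

For real matrices with standard dot products, the defining identity <Ax, y> = <x, A^* y> gives (Ax)^T y = x^T (A^*) y, i.e. x^T A^T y = x^T (A^*) y. Since this holds for all x, y, we must have A^* = A^T. Therefore
A^* =
[[-3, 1, 2],
 [-2, -2, 3],
 [2, -2, 1]].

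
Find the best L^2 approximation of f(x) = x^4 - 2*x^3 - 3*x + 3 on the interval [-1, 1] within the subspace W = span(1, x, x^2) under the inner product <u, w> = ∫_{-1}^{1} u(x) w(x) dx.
g(x) = 6*x^2/7 - 21*x/5 + 102/35

The best approximation g ∈ W is the orthogonal projection of f onto W. Writing g = a_0 + a_1 x + a_2 x^2, the coefficients solve the normal equations G · a = b where
  G_{ij} = <φ_i, φ_j> and b_i = <f, φ_i>, with φ_0 = 1, φ_1 = x, φ_2 = x^2.
G =
  [2, 0, 2/3]
  [0, 2/3, 0]
  [2/3, 0, 2/5],
b = (32/5, -14/5, 16/7).
Solving gives a_0 = 102/35, a_1 = -21/5, a_2 = 6/7, so
  g(x) = 6*x^2/7 - 21*x/5 + 102/35.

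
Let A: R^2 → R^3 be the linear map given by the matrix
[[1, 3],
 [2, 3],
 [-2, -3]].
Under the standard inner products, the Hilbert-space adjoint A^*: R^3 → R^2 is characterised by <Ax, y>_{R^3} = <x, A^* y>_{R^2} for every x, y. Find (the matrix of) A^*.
A^* = A^T =
[[1, 2, -2],
 [3, 3, -3]]

For real matrices with standard dot products, the defining identity <Ax, y> = <x, A^* y> gives (Ax)^T y = x^T (A^*) y, i.e. x^T A^T y = x^T (A^*) y. Since this holds for all x, y, we must have A^* = A^T. Therefore
A^* =
[[1, 2, -2],
 [3, 3, -3]].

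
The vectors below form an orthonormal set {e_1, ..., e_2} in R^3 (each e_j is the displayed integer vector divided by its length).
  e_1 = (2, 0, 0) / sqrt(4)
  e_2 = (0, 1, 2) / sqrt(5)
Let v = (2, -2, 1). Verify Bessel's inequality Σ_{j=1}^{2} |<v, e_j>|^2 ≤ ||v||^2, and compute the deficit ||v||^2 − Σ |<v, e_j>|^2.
Σ |<v, e_j>|^2 = 4; ||v||^2 = 9; deficit = 5

Write each e_j = u_j / sqrt(<u_j, u_j>) where u_j is the displayed integer vector. Then <v, e_j> = <v, u_j> / sqrt(<u_j, u_j>), so |<v, e_j>|^2 = <v, u_j>^2 / <u_j, u_j>.
Coefficients: <v, e_1> = 4/sqrt(4), <v, e_2> = 0/sqrt(5).
Square and sum: Σ |<v, e_j>|^2 = 4.
Compute ||v||^2 = v·v = 9.
Deficit = 9 − 4 = 5 ≥ 0, confirming Bessel's inequality. (The deficit equals ||v − Σ <v,e_j> e_j||^2, the squared distance from v to span{e_j}.)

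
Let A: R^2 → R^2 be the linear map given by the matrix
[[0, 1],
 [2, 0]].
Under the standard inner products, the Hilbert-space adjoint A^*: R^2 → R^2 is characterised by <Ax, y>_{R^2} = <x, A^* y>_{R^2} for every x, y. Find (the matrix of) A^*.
A^* = A^T =
[[0, 2],
 [1, 0]]

For real matrices with standard dot products, the defining identity <Ax, y> = <x, A^* y> gives (Ax)^T y = x^T (A^*) y, i.e. x^T A^T y = x^T (A^*) y. Since this holds for all x, y, we must have A^* = A^T. Therefore
A^* =
[[0, 2],
 [1, 0]].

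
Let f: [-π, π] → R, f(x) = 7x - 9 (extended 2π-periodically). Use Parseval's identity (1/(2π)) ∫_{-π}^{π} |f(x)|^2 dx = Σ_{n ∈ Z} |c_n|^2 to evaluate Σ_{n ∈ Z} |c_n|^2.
Σ |c_n|^2 = 49π^2/3 + 81

Expand and integrate term by term over [-π, π]:
  ∫ (7x)^2 dx = 49·(2π^3/3); ∫ 2·7·(-9)·x dx = 0 (odd integrand); ∫ (-9)^2 dx = 81·2π.
So (1/(2π)) ∫_{-π}^{π} (7x - 9)^2 dx = 49π^2/3 + 81 = 49π^2/3 + 81.
Parseval ⇒ Σ |c_n|^2 = 49π^2/3 + 81.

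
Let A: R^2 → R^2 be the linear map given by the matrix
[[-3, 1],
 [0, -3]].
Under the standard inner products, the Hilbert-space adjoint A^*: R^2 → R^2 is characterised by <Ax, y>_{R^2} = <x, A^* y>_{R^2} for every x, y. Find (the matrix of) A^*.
A^* = A^T =
[[-3, 0],
 [1, -3]]

For real matrices with standard dot products, the defining identity <Ax, y> = <x, A^* y> gives (Ax)^T y = x^T (A^*) y, i.e. x^T A^T y = x^T (A^*) y. Since this holds for all x, y, we must have A^* = A^T. Therefore
A^* =
[[-3, 0],
 [1, -3]].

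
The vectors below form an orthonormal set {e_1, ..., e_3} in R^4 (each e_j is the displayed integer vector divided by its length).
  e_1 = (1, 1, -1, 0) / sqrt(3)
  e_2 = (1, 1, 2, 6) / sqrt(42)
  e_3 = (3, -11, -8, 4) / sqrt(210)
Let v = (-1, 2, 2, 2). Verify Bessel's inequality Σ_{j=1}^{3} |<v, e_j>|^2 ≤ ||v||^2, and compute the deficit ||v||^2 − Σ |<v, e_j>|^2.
Σ |<v, e_j>|^2 = 62/5; ||v||^2 = 13; deficit = 3/5

Write each e_j = u_j / sqrt(<u_j, u_j>) where u_j is the displayed integer vector. Then <v, e_j> = <v, u_j> / sqrt(<u_j, u_j>), so |<v, e_j>|^2 = <v, u_j>^2 / <u_j, u_j>.
Coefficients: <v, e_1> = -1/sqrt(3), <v, e_2> = 17/sqrt(42), <v, e_3> = -33/sqrt(210).
Square and sum: Σ |<v, e_j>|^2 = 62/5.
Compute ||v||^2 = v·v = 13.
Deficit = 13 − 62/5 = 3/5 ≥ 0, confirming Bessel's inequality. (The deficit equals ||v − Σ <v,e_j> e_j||^2, the squared distance from v to span{e_j}.)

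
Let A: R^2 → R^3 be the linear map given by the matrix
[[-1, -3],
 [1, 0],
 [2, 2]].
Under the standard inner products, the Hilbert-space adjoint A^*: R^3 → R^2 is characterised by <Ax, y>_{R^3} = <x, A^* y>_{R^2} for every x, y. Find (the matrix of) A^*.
A^* = A^T =
[[-1, 1, 2],
 [-3, 0, 2]]

For real matrices with standard dot products, the defining identity <Ax, y> = <x, A^* y> gives (Ax)^T y = x^T (A^*) y, i.e. x^T A^T y = x^T (A^*) y. Since this holds for all x, y, we must have A^* = A^T. Therefore
A^* =
[[-1, 1, 2],
 [-3, 0, 2]].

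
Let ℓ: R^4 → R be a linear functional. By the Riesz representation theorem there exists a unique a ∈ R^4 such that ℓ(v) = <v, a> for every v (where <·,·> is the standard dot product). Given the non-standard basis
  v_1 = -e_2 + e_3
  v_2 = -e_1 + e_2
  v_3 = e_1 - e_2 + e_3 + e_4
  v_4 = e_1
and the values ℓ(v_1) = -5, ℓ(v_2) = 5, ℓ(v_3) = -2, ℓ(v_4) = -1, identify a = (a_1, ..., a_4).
a = (-1, 4, -1, 4)

Write a = (a_1, ..., a_4) in the standard basis. For each basis vector v_i, ℓ(v_i) = <v_i, a> is a linear equation in the a_j's. Collect the n equations into a matrix system V a = ℓ, where row i of V is v_i (expressed in the standard basis). Since V is invertible (lower-triangular with 1s on the diagonal, up to permutation), solve by back-substitution:
  V =
[[0, -1, 1, 0],
 [-1, 1, 0, 0],
 [1, -1, 1, 1],
 [1, 0, 0, 0]]
  V a = (-5, 5, -2, -1)
Solving gives a = (-1, 4, -1, 4).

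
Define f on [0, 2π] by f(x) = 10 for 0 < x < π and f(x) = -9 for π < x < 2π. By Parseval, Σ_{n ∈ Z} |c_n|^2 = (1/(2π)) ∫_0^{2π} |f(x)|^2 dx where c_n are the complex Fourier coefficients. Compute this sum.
Σ |c_n|^2 = 181/2

Parseval equates the L^2 energy of f (normalised by 1/(2π)) with the ℓ^2 sum of its Fourier coefficients: (1/(2π)) ∫_0^{2π} |f|^2 = Σ |c_n|^2.
Compute the left side: (1/(2π)) [∫_0^π 10^2 dx + ∫_π^{2π} (-9)^2 dx] = (1/(2π)) · (100π + 81π) = (100 + 81)/2 = 181/2.
So Σ_{n ∈ Z} |c_n|^2 = 181/2.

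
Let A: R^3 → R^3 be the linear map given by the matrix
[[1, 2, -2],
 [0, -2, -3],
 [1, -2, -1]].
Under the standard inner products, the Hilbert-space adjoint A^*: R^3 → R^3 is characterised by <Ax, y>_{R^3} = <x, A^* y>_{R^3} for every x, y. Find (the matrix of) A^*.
A^* = A^T =
[[1, 0, 1],
 [2, -2, -2],
 [-2, -3, -1]]

For real matrices with standard dot products, the defining identity <Ax, y> = <x, A^* y> gives (Ax)^T y = x^T (A^*) y, i.e. x^T A^T y = x^T (A^*) y. Since this holds for all x, y, we must have A^* = A^T. Therefore
A^* =
[[1, 0, 1],
 [2, -2, -2],
 [-2, -3, -1]].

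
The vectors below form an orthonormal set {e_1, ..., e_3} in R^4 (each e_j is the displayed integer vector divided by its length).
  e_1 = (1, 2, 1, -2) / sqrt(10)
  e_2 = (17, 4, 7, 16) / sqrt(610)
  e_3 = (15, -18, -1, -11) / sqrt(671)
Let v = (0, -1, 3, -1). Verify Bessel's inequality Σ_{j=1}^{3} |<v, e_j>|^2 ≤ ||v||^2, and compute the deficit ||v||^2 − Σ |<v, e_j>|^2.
Σ |<v, e_j>|^2 = 21/11; ||v||^2 = 11; deficit = 100/11

Write each e_j = u_j / sqrt(<u_j, u_j>) where u_j is the displayed integer vector. Then <v, e_j> = <v, u_j> / sqrt(<u_j, u_j>), so |<v, e_j>|^2 = <v, u_j>^2 / <u_j, u_j>.
Coefficients: <v, e_1> = 3/sqrt(10), <v, e_2> = 1/sqrt(610), <v, e_3> = 26/sqrt(671).
Square and sum: Σ |<v, e_j>|^2 = 21/11.
Compute ||v||^2 = v·v = 11.
Deficit = 11 − 21/11 = 100/11 ≥ 0, confirming Bessel's inequality. (The deficit equals ||v − Σ <v,e_j> e_j||^2, the squared distance from v to span{e_j}.)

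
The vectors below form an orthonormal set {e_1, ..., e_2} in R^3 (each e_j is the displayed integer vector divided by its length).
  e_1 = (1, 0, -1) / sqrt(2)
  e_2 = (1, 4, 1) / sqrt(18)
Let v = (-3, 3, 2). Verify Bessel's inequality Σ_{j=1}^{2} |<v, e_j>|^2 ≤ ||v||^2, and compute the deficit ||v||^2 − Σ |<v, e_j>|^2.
Σ |<v, e_j>|^2 = 173/9; ||v||^2 = 22; deficit = 25/9

Write each e_j = u_j / sqrt(<u_j, u_j>) where u_j is the displayed integer vector. Then <v, e_j> = <v, u_j> / sqrt(<u_j, u_j>), so |<v, e_j>|^2 = <v, u_j>^2 / <u_j, u_j>.
Coefficients: <v, e_1> = -5/sqrt(2), <v, e_2> = 11/sqrt(18).
Square and sum: Σ |<v, e_j>|^2 = 173/9.
Compute ||v||^2 = v·v = 22.
Deficit = 22 − 173/9 = 25/9 ≥ 0, confirming Bessel's inequality. (The deficit equals ||v − Σ <v,e_j> e_j||^2, the squared distance from v to span{e_j}.)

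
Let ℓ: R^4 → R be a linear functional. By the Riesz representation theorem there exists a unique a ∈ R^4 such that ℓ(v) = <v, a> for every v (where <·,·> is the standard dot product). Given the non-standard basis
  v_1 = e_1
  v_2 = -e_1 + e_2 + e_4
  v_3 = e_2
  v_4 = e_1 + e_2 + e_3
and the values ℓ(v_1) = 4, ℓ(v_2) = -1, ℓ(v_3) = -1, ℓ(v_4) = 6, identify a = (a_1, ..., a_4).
a = (4, -1, 3, 4)

Write a = (a_1, ..., a_4) in the standard basis. For each basis vector v_i, ℓ(v_i) = <v_i, a> is a linear equation in the a_j's. Collect the n equations into a matrix system V a = ℓ, where row i of V is v_i (expressed in the standard basis). Since V is invertible (lower-triangular with 1s on the diagonal, up to permutation), solve by back-substitution:
  V =
[[1, 0, 0, 0],
 [-1, 1, 0, 1],
 [0, 1, 0, 0],
 [1, 1, 1, 0]]
  V a = (4, -1, -1, 6)
Solving gives a = (4, -1, 3, 4).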